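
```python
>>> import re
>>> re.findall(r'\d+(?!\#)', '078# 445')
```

The negative lookaround is zero-width — it rules out positions where the adjacent text would match, without consuming anything.
Matches: at [0:2] → '07'; at [5:8] → '445'.
Since nothing is captured, `findall` lists the 2 matched substrings directly.

['07', '445']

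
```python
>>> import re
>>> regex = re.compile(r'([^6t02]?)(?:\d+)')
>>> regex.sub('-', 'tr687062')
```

't-'

Each match is replaced by '-'.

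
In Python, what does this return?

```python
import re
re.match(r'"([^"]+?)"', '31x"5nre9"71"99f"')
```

None

`match` is anchored at position 0; if the pattern doesn't fit there, it returns None.
Here the string doesn't start with a match, so the call returns None.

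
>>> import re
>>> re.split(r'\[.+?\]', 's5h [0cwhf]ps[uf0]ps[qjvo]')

['s5h ', 'ps', 'ps', '']

Matches to split on: at [4:11] → '[0cwhf]'; at [13:18] → '[uf0]'; at [20:26] → '[qjvo]'.
Splitting on the pattern gives 4 pieces.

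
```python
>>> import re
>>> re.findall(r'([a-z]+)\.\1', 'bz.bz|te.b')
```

`\1` is not a pattern — it's the concrete string captured by group 1, re-applied verbatim.
One capturing group, so `findall` returns just the captured substring from the one match — 1 in all.

['bz']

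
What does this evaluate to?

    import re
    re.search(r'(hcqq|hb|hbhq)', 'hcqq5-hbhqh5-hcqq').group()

'hcqq'

`re.search` tries every starting position until one works.
The match spans [0:4] → 'hcqq'.
Captured: group 1 = 'hcqq'.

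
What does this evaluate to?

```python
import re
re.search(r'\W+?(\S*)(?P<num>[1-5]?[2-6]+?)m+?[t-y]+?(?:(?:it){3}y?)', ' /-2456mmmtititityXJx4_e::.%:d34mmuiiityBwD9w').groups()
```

Pattern: one or more of a non-word character (lazy); then zero or more of a non-whitespace character (captured); then optionally a character in [1-5], then one or more of a character in [2-6] (lazy) (captured as 'num'); then one or more of a literal 'm' (lazy), then one or more of a character in [t-y] (lazy); then the literal 'it' repeated 3 times, then optionally a literal 'y' (non-capturing group).
A non-greedy quantifier consumes as few characters as it can — just enough that the remainder of the pattern still matches from where it stops; whatever follows it matches normally.
`search` walks the string left to right and returns the first match it finds.
The match spans [0:18] → ' /-2456mmmtititity'.
Captured: group 1 = '/-245', group 2 = '6'.

('/-245', '6')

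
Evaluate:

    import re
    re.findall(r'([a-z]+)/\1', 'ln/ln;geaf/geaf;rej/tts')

`\1` is not a pattern — it's the concrete string captured by group 1, re-applied verbatim.
Scanning left to right: at [0:5] match 'ln/ln', group 1 = 'ln'; at [6:15] match 'geaf/geaf', group 1 = 'geaf'.
Because there's exactly one group, `findall` drops the full match and keeps group 1 from each hit.

['ln', 'geaf']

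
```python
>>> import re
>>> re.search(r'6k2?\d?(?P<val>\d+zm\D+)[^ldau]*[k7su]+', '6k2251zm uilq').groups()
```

The match spans [0:10] → '6k2251zm u'.
Captured: group 1 = '51zm '.

('51zm ',)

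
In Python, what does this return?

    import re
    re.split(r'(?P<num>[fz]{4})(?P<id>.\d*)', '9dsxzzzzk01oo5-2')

['9dsx', 'zzzz', 'k01', 'oo5-2']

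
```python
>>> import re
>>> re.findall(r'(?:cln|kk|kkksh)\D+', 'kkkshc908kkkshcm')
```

Walking the string: at [0:6] → 'kkkshc'; at [9:16] → 'kkkshcm'.
`findall` yields the raw match text (2 of them) because the pattern has no groups.

['kkkshc', 'kkkshcm']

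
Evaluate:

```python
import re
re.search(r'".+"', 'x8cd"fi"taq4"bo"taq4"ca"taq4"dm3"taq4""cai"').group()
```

The match spans [4:43] → '"fi"taq4"bo"taq4"ca"taq4"dm3"taq4""cai"'.

'"fi"taq4"bo"taq4"ca"taq4"dm3"taq4""cai"'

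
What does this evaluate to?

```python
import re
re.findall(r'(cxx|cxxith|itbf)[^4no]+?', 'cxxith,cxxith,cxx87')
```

Branches in `(...|...)` are attempted left-to-right; the first branch that allows the whole pattern to succeed is taken.
Walking the string: at [0:4] match 'cxxi', group 1 = 'cxx'; at [7:11] match 'cxxi', group 1 = 'cxx'; at [14:18] match 'cxx8', group 1 = 'cxx'.
With a single group, `findall` returns only what that group captured — 3 items.

['cxx', 'cxx', 'cxx']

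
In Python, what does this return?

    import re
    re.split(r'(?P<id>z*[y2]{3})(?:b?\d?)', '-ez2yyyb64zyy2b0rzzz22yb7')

['-e', 'z2yy', 'yb64', 'zyy2', 'r', 'zzz22y', '']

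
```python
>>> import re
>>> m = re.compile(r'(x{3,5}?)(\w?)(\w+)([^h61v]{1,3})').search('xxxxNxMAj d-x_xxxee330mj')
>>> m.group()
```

'xxxxNxMAj d-'

This matches 3 to 5 of a literal 'x' (lazy) (captured); then optionally a word character (captured); then one or more of a word character (captured); then 1 to 3 of any character except [h61v] (captured).
`re.search` scans for the first position where the pattern succeeds.
The match spans [0:12] → 'xxxxNxMAj d-'.
Captured: group 1 = 'xxx', group 2 = 'x', group 3 = 'NxMAj', group 4 = ' d-'.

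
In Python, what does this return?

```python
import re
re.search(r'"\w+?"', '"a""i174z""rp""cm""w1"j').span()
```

(0, 3)

The match spans [0:3] → '"a"'.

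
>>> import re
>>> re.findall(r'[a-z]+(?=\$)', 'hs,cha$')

The `(?=…)`/`(?<=…)` assertion just peeks at neighbouring text; it doesn't advance the match position.
Scanning left to right: at [3:6] → 'cha'.
Since nothing is captured, `findall` lists the 1 matched substring directly.

['cha']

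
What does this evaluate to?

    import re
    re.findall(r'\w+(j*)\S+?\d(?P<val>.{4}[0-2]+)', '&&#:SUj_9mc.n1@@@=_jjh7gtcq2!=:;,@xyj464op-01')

Lazy quantifiers expand one character at a time until the remainder of the pattern can match.
With 2 capturing groups, `findall` returns a 2-tuple per match.

[('', 'gtcq2'), ('', 'op-01')]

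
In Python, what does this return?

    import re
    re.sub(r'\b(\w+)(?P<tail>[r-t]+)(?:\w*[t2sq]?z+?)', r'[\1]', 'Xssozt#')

'[Xs]t#'

Pattern: a word boundary (`\b`, zero-width); then one or more of a word character (captured); then one or more of a character in [r-t] (captured as 'tail'); then zero or more of a word character, then optionally one of [t2sq], then one or more of a literal 'z' (lazy) (non-capturing group).
Matches: at [0:5] → 'Xssoz'.
Each match is replaced using the text its own group 1 captured.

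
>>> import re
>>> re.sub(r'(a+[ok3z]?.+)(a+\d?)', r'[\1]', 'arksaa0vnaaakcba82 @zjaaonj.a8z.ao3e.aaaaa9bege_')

'[arksaa0vnaaakcba82 @zjaaonj.a8z.ao3e.aaaa]bege_'

Each match is replaced using the text its own group 1 captured.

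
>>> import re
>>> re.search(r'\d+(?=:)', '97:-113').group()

'97'

Lookahead/lookbehind check context without consuming it, so the matched span excludes the asserted characters.
The match spans [0:2] → '97'.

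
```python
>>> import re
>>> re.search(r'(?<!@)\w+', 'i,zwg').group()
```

'i'

Because the assertion is negative and zero-width, positions next to the forbidden text are skipped.
`search` walks the string left to right and returns the first match it finds.
The match spans [0:1] → 'i'.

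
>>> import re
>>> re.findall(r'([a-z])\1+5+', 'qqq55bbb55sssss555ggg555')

A backreference is literal: `\1` must see the identical characters the first group matched.
Scanning left to right: at [0:5] match 'qqq55', group 1 = 'q'; at [5:10] match 'bbb55', group 1 = 'b'; at [10:18] match 'sssss555', group 1 = 's'; at [18:24] match 'ggg555', group 1 = 'g'.
One capturing group, so `findall` returns just the captured substring from each match — 4 in all.

['q', 'b', 's', 'g']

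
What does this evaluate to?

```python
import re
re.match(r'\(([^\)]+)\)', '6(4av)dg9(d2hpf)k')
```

`re.match` won't scan ahead — the pattern has to work from the very first character.
Here the string doesn't start with a match, so the call returns None.

None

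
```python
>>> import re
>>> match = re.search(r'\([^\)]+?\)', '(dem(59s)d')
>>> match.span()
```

(0, 9)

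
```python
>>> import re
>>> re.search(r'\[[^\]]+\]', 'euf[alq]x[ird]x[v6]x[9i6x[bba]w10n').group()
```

Unlike `match`, `search` isn't anchored — it looks for the pattern anywhere in the string.
The match spans [3:8] → '[alq]'.

'[alq]'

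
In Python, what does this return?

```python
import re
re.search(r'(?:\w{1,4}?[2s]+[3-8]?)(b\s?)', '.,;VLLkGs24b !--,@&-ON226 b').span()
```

The match spans [4:13] → 'LLkGs24b '.

(4, 13)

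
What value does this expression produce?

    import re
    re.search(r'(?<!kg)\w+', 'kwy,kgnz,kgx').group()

'kwy'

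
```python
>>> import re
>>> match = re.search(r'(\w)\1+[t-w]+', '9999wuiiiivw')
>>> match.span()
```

(0, 6)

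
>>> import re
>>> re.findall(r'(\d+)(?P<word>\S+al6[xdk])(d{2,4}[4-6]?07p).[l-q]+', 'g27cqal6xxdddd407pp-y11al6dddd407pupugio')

Pattern: one or more of a digit (captured); then one or more of a non-whitespace character, then the literal 'al6', then one of [xdk] (captured as 'word'); then 2 to 4 of a literal 'd', then optionally a character in [4-6], then the literal '07p' (captured); then any character, then one or more of a character in [l-q].
Matches: at [1:36] match '27cqal6xxdddd407pp-y11al6dddd407pup', groups = ('27', 'cqal6xxdddd407pp-y11al6d', 'ddd407p').
3 groups means the one result is a tuple of 3 captured strings — 1 here.

[('27', 'cqal6xxdddd407pp-y11al6d', 'ddd407p')]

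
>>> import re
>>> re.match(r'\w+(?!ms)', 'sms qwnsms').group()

'sms'

A negative assertion filters positions out without eating any characters.
With `match`, the pattern is implicitly anchored at the beginning.
The match spans [0:3] → 'sms'.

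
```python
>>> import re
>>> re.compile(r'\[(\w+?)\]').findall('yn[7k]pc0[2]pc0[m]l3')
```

['7k', '2', 'm']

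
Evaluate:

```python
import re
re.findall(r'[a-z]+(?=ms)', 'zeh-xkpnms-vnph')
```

['xkpn']

Because the assertion is zero-width, the text it checks is not consumed and won't appear in the result.
`findall` yields the raw match text (1 of them) because the pattern has no groups.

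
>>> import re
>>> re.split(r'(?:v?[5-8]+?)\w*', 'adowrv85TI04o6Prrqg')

Pattern: optionally the literal 'v', then one or more of a character in [5-8] (lazy) (non-capturing group); then zero or more of a word character.
Matches to split on: at [5:19] → 'v85TI04o6Prrqg'.
Each match becomes a cut point; 2 segments remain.

['adowr', '']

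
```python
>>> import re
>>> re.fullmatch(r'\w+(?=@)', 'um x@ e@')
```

None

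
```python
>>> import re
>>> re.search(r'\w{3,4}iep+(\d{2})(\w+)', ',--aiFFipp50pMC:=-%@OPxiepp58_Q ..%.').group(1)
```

Pattern: 3 to 4 of a word character, then the literal 'ie'; then one or more of a literal 'p'; then exactly 2 of a digit (captured); then one or more of a word character (captured).
`re.search` scans for the first position where the pattern succeeds.
The match spans [20:31] → 'OPxiepp58_Q'.
Captured: group 1 = '58', group 2 = '_Q'.

'58'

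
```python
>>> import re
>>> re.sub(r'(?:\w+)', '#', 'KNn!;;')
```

This matches one or more of a word character (non-capturing group).
Matches: at [0:3] → 'KNn'.
Each match is replaced by '#'.

'#!;;'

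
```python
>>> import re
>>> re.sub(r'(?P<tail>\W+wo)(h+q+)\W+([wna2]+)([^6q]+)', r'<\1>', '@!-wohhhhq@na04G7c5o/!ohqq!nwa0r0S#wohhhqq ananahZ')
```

'<@!-wo>qq!nwa0r0S<#wo>'

This matches one or more of a non-word character, then the literal 'wo' (captured as 'tail'); then one or more of the literal 'h', then one or more of the literal 'q' (captured); then one or more of a non-word character; then one or more of one of [wna2] (captured); then one or more of any character except [6q] (captured).
The replacement refers to a captured group, so each match is rewritten using its own captured text.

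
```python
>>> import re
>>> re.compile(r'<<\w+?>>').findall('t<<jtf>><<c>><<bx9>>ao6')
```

No capturing groups, so `findall` returns the 3 full match strings.

['<<jtf>>', '<<c>>', '<<bx9>>']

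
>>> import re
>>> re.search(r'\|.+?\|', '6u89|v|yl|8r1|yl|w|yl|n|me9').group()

A `+?`/`*?`/`{m,n}?` starts at its minimum and grows only as far as needed for what follows to match.
`re.search` scans for the first position where the pattern succeeds.
The match spans [4:7] → '|v|'.

'|v|'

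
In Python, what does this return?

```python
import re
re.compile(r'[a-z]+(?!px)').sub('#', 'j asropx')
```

`(?!…)`/`(?<!…)` only lets a position through if the neighbouring text does NOT match; no characters are consumed.
`sub` substitutes '#' at each match site.

'# #'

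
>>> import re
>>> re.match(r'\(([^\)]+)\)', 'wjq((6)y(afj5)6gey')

None

With `match`, the pattern is implicitly anchored at the beginning.
Here the string doesn't start with a match, so the call returns None.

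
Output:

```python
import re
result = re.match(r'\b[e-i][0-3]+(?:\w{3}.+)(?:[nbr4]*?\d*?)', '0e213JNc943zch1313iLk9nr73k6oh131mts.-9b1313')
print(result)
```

None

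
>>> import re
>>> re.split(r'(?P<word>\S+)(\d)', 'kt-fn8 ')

With a capturing group present, the delimiter's captured portion is kept in the result list.

['', 'kt-fn', '8', ' ']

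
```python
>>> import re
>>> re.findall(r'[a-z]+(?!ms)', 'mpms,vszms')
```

The negative lookaround is zero-width — it rules out positions where the adjacent text would match, without consuming anything.
No capturing groups, so `findall` returns the 2 full match strings.

['mpms', 'vszms']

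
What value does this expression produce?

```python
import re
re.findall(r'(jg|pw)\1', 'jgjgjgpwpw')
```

`\1` is not a pattern — it's the concrete string captured by group 1, re-applied verbatim.
Scanning left to right: at [0:4] match 'jgjg', group 1 = 'jg'; at [6:10] match 'pwpw', group 1 = 'pw'.
One capturing group, so `findall` returns just the captured substring from each match — 2 in all.

['jg', 'pw']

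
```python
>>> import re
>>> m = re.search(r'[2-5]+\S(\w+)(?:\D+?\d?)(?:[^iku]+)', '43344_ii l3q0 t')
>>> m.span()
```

This matches one or more of a character in [2-5], then a non-whitespace character; then one or more of a word character (captured); then one or more of a non-digit (lazy), then optionally a digit (non-capturing group); then one or more of any character except [iku] (non-capturing group).
The match spans [0:15] → '43344_ii l3q0 t'.

(0, 15)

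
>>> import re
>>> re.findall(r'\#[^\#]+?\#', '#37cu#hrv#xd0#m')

['#37cu#', '#xd0#']

Walking the string: at [0:6] → '#37cu#'; at [9:14] → '#xd0#'.
With no groups in the pattern, `findall` gives back each whole match — 2 here.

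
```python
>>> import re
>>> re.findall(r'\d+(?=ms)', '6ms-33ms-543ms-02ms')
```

The lookaround is zero-width — it requires the adjacent text to match without consuming it, so the asserted text isn't part of the match.
Walking the string: at [0:1] → '6'; at [4:6] → '33'; at [9:12] → '543'; at [15:17] → '02'.
`findall` yields the raw match text (4 of them) because the pattern has no groups.

['6', '33', '543', '02']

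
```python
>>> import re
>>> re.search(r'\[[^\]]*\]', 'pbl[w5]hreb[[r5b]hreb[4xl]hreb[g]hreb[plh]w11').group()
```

'[w5]'

Unlike `match`, `search` isn't anchored — it looks for the pattern anywhere in the string.
The match spans [3:7] → '[w5]'.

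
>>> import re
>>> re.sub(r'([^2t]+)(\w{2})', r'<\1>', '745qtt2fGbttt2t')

'<745q>2<fGb>t2t'

Each match is replaced using the text its own group 1 captured.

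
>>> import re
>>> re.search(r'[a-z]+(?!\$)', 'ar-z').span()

(0, 2)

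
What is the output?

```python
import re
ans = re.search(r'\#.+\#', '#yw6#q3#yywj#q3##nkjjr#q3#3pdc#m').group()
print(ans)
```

#yw6#q3#yywj#q3##nkjjr#q3#3pdc#

The match spans [0:31] → '#yw6#q3#yywj#q3##nkjjr#q3#3pdc#'.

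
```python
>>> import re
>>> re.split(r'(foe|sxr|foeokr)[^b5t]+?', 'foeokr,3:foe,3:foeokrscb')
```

['', 'foe', 'kr,3:', 'foe', '3:', 'foe', 'krscb']

Branches in `(...|...)` are attempted left-to-right; the first branch that allows the whole pattern to succeed is taken.
Matches to split on: at [0:4] → 'foeo'; at [9:13] → 'foe,'; at [15:19] → 'foeo'.
Because the pattern has a capturing group, `split` also inserts each captured text between the pieces.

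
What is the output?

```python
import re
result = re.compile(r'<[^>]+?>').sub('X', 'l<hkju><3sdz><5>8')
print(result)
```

lXXX8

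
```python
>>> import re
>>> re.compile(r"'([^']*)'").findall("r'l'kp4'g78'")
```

['l', 'g78']

Matches: at [1:4] match "'l'", group 1 = 'l'; at [7:12] match "'g78'", group 1 = 'g78'.
One capturing group, so `findall` returns just the captured substring from each match — 2 in all.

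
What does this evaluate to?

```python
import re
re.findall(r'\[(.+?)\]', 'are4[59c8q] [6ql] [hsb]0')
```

The `?` after the quantifier makes it lazy — it takes as little as possible before letting the rest of the pattern try.
Because there's exactly one group, `findall` drops the full match and keeps group 1 from each hit.

['59c8q', '6ql', 'hsb']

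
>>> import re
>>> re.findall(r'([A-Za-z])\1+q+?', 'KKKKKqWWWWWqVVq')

`\1` has to match the exact text group 1 already captured.
Walking the string: at [0:6] match 'KKKKKq', group 1 = 'K'; at [6:12] match 'WWWWWq', group 1 = 'W'; at [12:15] match 'VVq', group 1 = 'V'.
`findall` collects group 1 from each match (3 total).

['K', 'W', 'V']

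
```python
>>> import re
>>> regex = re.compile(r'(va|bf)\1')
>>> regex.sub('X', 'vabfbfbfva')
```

`\1` has to match the exact text group 1 already captured.
Every occurrence is swapped for 'X'.

'vaXbfva'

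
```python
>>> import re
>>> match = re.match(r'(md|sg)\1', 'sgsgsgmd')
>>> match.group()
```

`\1` has to match the exact text group 1 already captured.
`re.match` only tries the pattern at the start of the string.
The match spans [0:4] → 'sgsg'.
Captured: group 1 = 'sg'.

'sgsg'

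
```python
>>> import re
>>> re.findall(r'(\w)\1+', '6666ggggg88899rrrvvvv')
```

['6', 'g', '8', '9', 'r', 'v']

The backreference `\1` re-matches whatever the first group consumed, character for character.
Because there's exactly one group, `findall` drops the full match and keeps group 1 from each hit.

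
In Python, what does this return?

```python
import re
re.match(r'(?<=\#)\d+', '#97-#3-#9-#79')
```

None

The lookaround is zero-width — it requires the adjacent text to match without consuming it, so the asserted text isn't part of the match.
With `match`, the pattern is implicitly anchored at the beginning.
Here position 0 doesn't satisfy it, so the call returns None.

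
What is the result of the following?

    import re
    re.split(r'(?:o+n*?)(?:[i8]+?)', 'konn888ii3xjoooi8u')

['k', '88ii3xj', '8u']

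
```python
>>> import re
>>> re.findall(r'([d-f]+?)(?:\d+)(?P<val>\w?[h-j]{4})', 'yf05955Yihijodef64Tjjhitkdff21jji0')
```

The pattern matches one or more of a character in [d-f] (lazy) (captured); then one or more of a digit (non-capturing group); then optionally a word character, then exactly 4 of a character in [h-j] (captured as 'val').
Walking the string: at [1:12] match 'f05955Yihij', groups = ('f', 'Yihij'); at [13:23] match 'def64Tjjhi', groups = ('def', 'Tjjhi').
With 2 capturing groups, `findall` returns a 2-tuple per match.

[('f', 'Yihij'), ('def', 'Tjjhi')]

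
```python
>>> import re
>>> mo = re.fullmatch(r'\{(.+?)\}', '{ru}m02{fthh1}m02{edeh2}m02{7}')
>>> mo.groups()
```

('ru}m02{fthh1}m02{edeh2}m02{7',)

The match spans [0:30] → '{ru}m02{fthh1}m02{edeh2}m02{7}'.
Captured: group 1 = 'ru}m02{fthh1}m02{edeh2}m02{7'.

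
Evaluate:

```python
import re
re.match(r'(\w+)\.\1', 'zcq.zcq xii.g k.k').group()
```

After group 1 captures some text, `\1` only succeeds where that same text appears again.
With `match`, the pattern is implicitly anchored at the beginning.
The match spans [0:7] → 'zcq.zcq'.
Captured: group 1 = 'zcq'.

'zcq.zcq'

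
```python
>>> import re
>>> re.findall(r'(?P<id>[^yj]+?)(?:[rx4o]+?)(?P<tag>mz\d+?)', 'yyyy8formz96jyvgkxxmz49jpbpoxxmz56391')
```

The pattern matches one or more of any character except [yj] (lazy) (captured as 'id'); then one or more of one of [rx4o] (lazy) (non-capturing group); then the literal 'mz', then one or more of a digit (lazy) (captured as 'tag').
A non-greedy quantifier consumes as few characters as it can — just enough that the remainder of the pattern still matches from where it stops; whatever follows it matches normally.
Walking the string: at [4:11] match '8formz9', groups = ('8f', 'mz9'); at [14:22] match 'vgkxxmz4', groups = ('vgk', 'mz4'); at [24:33] match 'pbpoxxmz5', groups = ('pbp', 'mz5').
With 2 capturing groups, `findall` returns a 2-tuple per match.

[('8f', 'mz9'), ('vgk', 'mz4'), ('pbp', 'mz5')]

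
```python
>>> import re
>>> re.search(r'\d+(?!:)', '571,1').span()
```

(0, 3)

The negative lookaround is zero-width — it rules out positions where the adjacent text would match, without consuming anything.
The match spans [0:3] → '571'.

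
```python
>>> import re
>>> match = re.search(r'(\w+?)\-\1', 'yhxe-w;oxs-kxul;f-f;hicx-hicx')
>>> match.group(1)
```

After group 1 captures some text, `\1` only succeeds where that same text appears again.
Unlike `match`, `search` isn't anchored — it looks for the pattern anywhere in the string.
The match spans [16:19] → 'f-f'.
Captured: group 1 = 'f'.

'f'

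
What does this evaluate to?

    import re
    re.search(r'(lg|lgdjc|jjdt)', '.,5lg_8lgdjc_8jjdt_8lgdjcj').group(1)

Unlike `match`, `search` isn't anchored — it looks for the pattern anywhere in the string.
The match spans [3:5] → 'lg'.
Captured: group 1 = 'lg'.

'lg'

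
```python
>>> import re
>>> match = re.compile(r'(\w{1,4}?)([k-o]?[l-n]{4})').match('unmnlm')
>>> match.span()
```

Pattern: 1 to 4 of a word character (lazy) (captured); then optionally a character in [k-o], then exactly 4 of a character in [l-n] (captured).
With `match`, the pattern is implicitly anchored at the beginning.
The match spans [0:6] → 'unmnlm'.
Captured: group 1 = 'u', group 2 = 'nmnlm'.

(0, 6)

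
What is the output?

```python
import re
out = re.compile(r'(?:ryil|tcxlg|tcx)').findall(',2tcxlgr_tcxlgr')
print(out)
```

Alternation tries branches left to right and keeps the first one that lets the overall match succeed at that position.
Walking the string: at [2:7] → 'tcxlg'; at [9:14] → 'tcxlg'.
Since nothing is captured, `findall` lists the 2 matched substrings directly.

['tcxlg', 'tcxlg']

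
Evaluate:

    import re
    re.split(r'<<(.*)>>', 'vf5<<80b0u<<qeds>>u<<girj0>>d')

Matches to split on: at [3:28] → '<<80b0u<<qeds>>u<<girj0>>'.
With a capturing group present, the delimiter's captured portion is kept in the result list.

['vf5', '80b0u<<qeds>>u<<girj0', 'd']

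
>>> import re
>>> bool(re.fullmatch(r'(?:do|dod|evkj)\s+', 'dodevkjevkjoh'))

`re.fullmatch` is like wrapping the pattern in `^…$` (in single-line mode).
Here there's no way to consume every character, so the call returns None, and `bool(None)` is False.

False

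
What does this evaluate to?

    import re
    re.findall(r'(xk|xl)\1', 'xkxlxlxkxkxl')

['xl', 'xk']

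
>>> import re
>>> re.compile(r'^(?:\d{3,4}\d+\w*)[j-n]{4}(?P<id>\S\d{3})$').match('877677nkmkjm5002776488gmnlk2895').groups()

('2895',)

Pattern: anchored at the start of the string; then 3 to 4 of a digit, then one or more of a digit, then zero or more of a word character (non-capturing group); then exactly 4 of a character in [j-n]; then a non-whitespace character, then exactly 3 of a digit (captured as 'id'); then anchored at the end.
`match` is anchored at position 0; if the pattern doesn't fit there, it returns None.
The match spans [0:31] → '877677nkmkjm5002776488gmnlk2895'.
Captured: group 1 = '2895'.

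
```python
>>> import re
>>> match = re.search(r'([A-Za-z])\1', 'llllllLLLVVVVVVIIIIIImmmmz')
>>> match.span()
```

`\1` is not a pattern — it's the concrete string captured by group 1, re-applied verbatim.
The match spans [0:2] → 'll'.

(0, 2)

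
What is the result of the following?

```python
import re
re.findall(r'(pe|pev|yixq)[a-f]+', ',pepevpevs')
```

[]

Because there's exactly one group, `findall` drops the full match and keeps group 1 from each hit.
Nothing in the string satisfies the pattern, so the list is empty.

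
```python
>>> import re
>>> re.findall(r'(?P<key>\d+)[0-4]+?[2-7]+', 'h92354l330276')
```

['92', '330']

Pattern: one or more of a digit (captured as 'key'); then one or more of a character in [0-4] (lazy); then one or more of a character in [2-7].
One capturing group, so `findall` returns just the captured substring from each match — 2 in all.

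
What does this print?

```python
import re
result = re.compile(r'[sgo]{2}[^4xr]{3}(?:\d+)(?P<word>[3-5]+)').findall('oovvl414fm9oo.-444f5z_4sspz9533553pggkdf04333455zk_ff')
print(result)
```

With a single group, `findall` returns only what that group captured — 3 items.

['4', '3', '5']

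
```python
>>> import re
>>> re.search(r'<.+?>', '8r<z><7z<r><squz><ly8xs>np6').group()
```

'<z>'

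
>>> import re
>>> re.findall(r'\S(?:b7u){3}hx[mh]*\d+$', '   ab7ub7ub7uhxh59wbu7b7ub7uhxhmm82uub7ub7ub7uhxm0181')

['ub7ub7ub7uhxm0181']

This matches a non-whitespace character, then the literal 'b7u' repeated 3 times; then the literal 'hx', then zero or more of one of [mh], then one or more of a digit; then anchored at the end.
No capturing groups, so `findall` returns the 1 full match string.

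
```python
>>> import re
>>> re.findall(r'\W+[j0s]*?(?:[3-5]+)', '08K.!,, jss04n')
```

['.!,, jss04']

The pattern matches one or more of a non-word character, then zero or more of one of [j0s] (lazy); then one or more of a character in [3-5] (non-capturing group).
No capturing groups, so `findall` returns the 1 full match string.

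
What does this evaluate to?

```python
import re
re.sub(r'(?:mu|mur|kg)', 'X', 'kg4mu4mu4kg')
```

'X4X4X4X'

Matches: at [0:2] → 'kg'; at [3:5] → 'mu'; at [6:8] → 'mu'; at [9:11] → 'kg'.
Each match is replaced by 'X'.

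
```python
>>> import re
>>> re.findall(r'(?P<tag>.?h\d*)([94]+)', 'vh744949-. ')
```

Pattern: optionally any character, then a literal 'h', then zero or more of a digit (captured as 'tag'); then one or more of one of [94] (captured).
Matches: at [0:8] match 'vh744949', groups = ('vh74494', '9').
2 groups means the one result is a tuple of 2 captured strings — 1 here.

[('vh74494', '9')]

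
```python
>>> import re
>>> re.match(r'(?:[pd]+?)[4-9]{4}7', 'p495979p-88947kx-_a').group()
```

The pattern matches one or more of one of [pd] (lazy) (non-capturing group); then exactly 4 of a character in [4-9], then a literal '7'.
`re.match` won't scan ahead — the pattern has to work from the very first character.
The match spans [0:6] → 'p49597'.

'p49597'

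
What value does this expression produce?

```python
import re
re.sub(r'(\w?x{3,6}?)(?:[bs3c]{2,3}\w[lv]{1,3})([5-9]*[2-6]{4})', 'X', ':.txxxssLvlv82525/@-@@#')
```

':.X/@-@@#'

Pattern: optionally a word character, then 3 to 6 of the literal 'x' (lazy) (captured); then 2 to 3 of one of [bs3c], then a word character, then 1 to 3 of one of [lv] (non-capturing group); then zero or more of a character in [5-9], then exactly 4 of a character in [2-6] (captured).
Matches: at [2:17] → 'txxxssLvlv82525'.
Every occurrence is swapped for 'X'.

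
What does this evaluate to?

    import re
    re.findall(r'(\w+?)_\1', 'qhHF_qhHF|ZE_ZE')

A backreference is literal: `\1` must see the identical characters the first group matched.
`findall` collects group 1 from each match (2 total).

['qhHF', 'ZE']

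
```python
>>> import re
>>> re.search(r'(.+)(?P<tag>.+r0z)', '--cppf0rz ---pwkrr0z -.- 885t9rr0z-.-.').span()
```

(0, 34)

Pattern: one or more of any character (captured); then one or more of any character, then the literal 'r0z' (captured as 'tag').
`search` walks the string left to right and returns the first match it finds.
The match spans [0:34] → '--cppf0rz ---pwkrr0z -.- 885t9rr0z'.
Captured: group 1 = '--cppf0rz ---pwkrr0z -.- 885t9', group 2 = 'rr0z'.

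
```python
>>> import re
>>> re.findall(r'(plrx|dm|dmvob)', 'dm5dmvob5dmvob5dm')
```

Alternation tries branches left to right and keeps the first one that lets the overall match succeed at that position.
Because there's exactly one group, `findall` drops the full match and keeps group 1 from each hit.

['dm', 'dm', 'dm', 'dm']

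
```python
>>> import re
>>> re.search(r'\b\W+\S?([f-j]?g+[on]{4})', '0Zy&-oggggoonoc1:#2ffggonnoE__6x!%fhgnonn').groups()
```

The match spans [3:14] → '&-oggggoono'.
Captured: group 1 = 'ggggoono'.

('ggggoono',)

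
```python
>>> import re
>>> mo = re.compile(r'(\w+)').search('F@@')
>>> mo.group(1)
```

'F'

The pattern matches one or more of a word character (captured).
Unlike `match`, `search` isn't anchored — it looks for the pattern anywhere in the string.
The match spans [0:1] → 'F'.
Captured: group 1 = 'F'.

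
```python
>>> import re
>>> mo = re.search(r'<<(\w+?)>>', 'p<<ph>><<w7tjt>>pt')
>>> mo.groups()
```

The match spans [1:7] → '<<ph>>'.
Captured: group 1 = 'ph'.

('ph',)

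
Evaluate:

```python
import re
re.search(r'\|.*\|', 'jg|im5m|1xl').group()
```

`re.search` scans for the first position where the pattern succeeds.
The match spans [2:8] → '|im5m|'.

'|im5m|'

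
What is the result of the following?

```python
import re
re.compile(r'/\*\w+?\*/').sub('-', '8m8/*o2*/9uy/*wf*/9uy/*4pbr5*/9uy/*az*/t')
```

'8m8-9uy-9uy-9uy-t'

Matches: at [3:9] → '/*o2*/'; at [12:18] → '/*wf*/'; at [21:30] → '/*4pbr5*/'; at [33:39] → '/*az*/'.
Every occurrence is swapped for '-'.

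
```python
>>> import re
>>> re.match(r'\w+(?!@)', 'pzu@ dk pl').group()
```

'pz'

`re.match` only tries the pattern at the start of the string.
The match spans [0:2] → 'pz'.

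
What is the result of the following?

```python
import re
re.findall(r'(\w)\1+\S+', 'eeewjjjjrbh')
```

['e']

A backreference is literal: `\1` must see the identical characters the first group matched.
Scanning left to right: at [0:11] match 'eeewjjjjrbh', group 1 = 'e'.
`findall` collects group 1 from the one match (1 total).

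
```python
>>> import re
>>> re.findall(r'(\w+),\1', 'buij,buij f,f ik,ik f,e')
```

`\1` is not a pattern — it's the concrete string captured by group 1, re-applied verbatim.
Walking the string: at [0:9] match 'buij,buij', group 1 = 'buij'; at [10:13] match 'f,f', group 1 = 'f'; at [14:19] match 'ik,ik', group 1 = 'ik'.
One capturing group, so `findall` returns just the captured substring from each match — 3 in all.

['buij', 'f', 'ik']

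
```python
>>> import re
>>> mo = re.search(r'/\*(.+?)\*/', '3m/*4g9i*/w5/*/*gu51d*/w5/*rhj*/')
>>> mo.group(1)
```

'4g9i'

Because the quantifier is non-greedy, it stops expanding at the earliest point where the rest of the pattern can succeed.
`search` walks the string left to right and returns the first match it finds.
The match spans [2:10] → '/*4g9i*/'.
Captured: group 1 = '4g9i'.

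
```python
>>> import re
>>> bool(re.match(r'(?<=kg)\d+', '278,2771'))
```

The positive lookaround only admits positions where the adjacent text matches; those characters stay outside the span.
With `match`, the pattern is implicitly anchored at the beginning.
Here position 0 doesn't satisfy it, so the call returns None, and `bool(None)` is False.

False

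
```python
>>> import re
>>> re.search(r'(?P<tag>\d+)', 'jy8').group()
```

This matches one or more of a digit (captured as 'tag').
`re.search` scans for the first position where the pattern succeeds.
The match spans [2:3] → '8'.
Captured: group 1 = '8'.

'8'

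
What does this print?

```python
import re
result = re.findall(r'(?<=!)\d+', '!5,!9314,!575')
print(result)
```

['5', '9314', '575']

Lookahead/lookbehind check context without consuming it, so the matched span excludes the asserted characters.
Matches: at [1:2] → '5'; at [4:8] → '9314'; at [10:13] → '575'.
Since nothing is captured, `findall` lists the 3 matched substrings directly.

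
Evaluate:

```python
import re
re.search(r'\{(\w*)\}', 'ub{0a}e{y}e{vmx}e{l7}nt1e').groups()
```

The match spans [2:6] → '{0a}'.
Captured: group 1 = '0a'.

('0a',)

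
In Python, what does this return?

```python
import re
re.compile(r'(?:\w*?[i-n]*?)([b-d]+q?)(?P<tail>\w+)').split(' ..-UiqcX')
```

The pattern matches zero or more of a word character (lazy), then zero or more of a character in [i-n] (lazy) (non-capturing group); then one or more of a character in [b-d], then optionally a literal 'q' (captured); then one or more of a word character (captured as 'tail').
Matches to split on: at [4:9] → 'UiqcX'.
The group in the pattern means `split` returns the separators' captures alongside the pieces.

[' ..-', 'c', 'X', '']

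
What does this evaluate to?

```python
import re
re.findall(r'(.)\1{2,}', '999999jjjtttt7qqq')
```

['9', 'j', 't', 'q']

After group 1 captures some text, `\1` only succeeds where that same text appears again.
Walking the string: at [0:6] match '999999', group 1 = '9'; at [6:9] match 'jjj', group 1 = 'j'; at [9:13] match 'tttt', group 1 = 't'; at [14:17] match 'qqq', group 1 = 'q'.
One capturing group, so `findall` returns just the captured substring from each match — 4 in all.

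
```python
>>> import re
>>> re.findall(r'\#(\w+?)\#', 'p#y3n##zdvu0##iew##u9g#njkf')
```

['y3n', 'zdvu0', 'iew', 'u9g']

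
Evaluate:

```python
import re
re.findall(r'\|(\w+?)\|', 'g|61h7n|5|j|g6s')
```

['61h7n', 'j']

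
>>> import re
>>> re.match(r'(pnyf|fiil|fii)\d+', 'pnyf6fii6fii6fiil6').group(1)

'pnyf'

`re.match` only tries the pattern at the start of the string.
The match spans [0:5] → 'pnyf6'.
Captured: group 1 = 'pnyf'.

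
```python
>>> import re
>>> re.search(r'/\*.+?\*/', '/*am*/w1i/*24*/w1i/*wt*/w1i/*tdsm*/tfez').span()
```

(0, 6)

Because the quantifier is non-greedy, it stops expanding at the earliest point where the rest of the pattern can succeed.
`re.search` tries every starting position until one works.
The match spans [0:6] → '/*am*/'.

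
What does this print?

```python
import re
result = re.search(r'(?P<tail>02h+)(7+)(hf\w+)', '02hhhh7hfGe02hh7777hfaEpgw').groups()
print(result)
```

The match spans [0:26] → '02hhhh7hfGe02hh7777hfaEpgw'.
Captured: group 1 = '02hhhh', group 2 = '7', group 3 = 'hfGe02hh7777hfaEpgw'.

('02hhhh', '7', 'hfGe02hh7777hfaEpgw')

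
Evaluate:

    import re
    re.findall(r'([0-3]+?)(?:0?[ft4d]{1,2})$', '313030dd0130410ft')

This matches one or more of a character in [0-3] (lazy) (captured); then optionally a literal '0', then 1 to 2 of one of [ft4d] (non-capturing group); then anchored at the end.
Lazy quantifiers expand one character at a time until the remainder of the pattern can match.
Scanning left to right: at [13:17] match '10ft', group 1 = '1'.
One capturing group, so `findall` returns just the captured substring from the one match — 1 in all.

['1']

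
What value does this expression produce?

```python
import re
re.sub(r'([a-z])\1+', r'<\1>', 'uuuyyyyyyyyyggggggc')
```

'<u><y><g>c'

A backreference is literal: `\1` must see the identical characters the first group matched.
Each match is replaced using the text its own group 1 captured.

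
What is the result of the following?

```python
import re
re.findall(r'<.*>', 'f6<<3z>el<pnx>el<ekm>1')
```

['<<3z>el<pnx>el<ekm>']

Scanning left to right: at [2:21] → '<<3z>el<pnx>el<ekm>'.
With no groups in the pattern, `findall` gives back each whole match — 1 here.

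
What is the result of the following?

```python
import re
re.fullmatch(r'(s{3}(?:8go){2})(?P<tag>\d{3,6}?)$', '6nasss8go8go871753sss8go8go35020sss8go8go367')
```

This matches exactly 3 of the literal 's', then the literal '8go' repeated 2 times (captured); then 3 to 6 of a digit (lazy) (captured as 'tag'); then anchored at the end.
`fullmatch` succeeds only if the pattern covers the string from start to end.
Here there's no way to consume every character, so the call returns None.

None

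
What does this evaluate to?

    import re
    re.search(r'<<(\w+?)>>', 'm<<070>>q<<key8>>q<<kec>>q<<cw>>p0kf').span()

(1, 8)

The match spans [1:8] → '<<070>>'.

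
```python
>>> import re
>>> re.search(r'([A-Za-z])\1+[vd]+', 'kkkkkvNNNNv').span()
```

(0, 6)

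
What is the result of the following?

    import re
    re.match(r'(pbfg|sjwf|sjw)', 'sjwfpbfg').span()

(0, 4)

With `match`, the pattern is implicitly anchored at the beginning.
The match spans [0:4] → 'sjwf'.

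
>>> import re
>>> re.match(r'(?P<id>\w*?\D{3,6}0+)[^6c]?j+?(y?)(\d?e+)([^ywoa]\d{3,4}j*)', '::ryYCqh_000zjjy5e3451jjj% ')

None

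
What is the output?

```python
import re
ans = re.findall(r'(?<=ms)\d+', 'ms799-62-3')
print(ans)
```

The `(?=…)`/`(?<=…)` assertion just peeks at neighbouring text; it doesn't advance the match position.
Matches: at [2:5] → '799'.
`findall` yields the raw match text (1 of them) because the pattern has no groups.

['799']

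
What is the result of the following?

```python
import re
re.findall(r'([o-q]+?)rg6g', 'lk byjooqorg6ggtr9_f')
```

['ooqo']

This matches one or more of a character in [o-q] (lazy) (captured); then the literal 'rg', then the literal '6g'.
Matches: at [6:14] match 'ooqorg6g', group 1 = 'ooqo'.
One capturing group, so `findall` returns just the captured substring from the one match — 1 in all.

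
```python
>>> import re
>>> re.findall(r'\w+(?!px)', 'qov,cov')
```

A negative assertion filters positions out without eating any characters.
Walking the string: at [0:3] → 'qov'; at [4:7] → 'cov'.
`findall` yields the raw match text (2 of them) because the pattern has no groups.

['qov', 'cov']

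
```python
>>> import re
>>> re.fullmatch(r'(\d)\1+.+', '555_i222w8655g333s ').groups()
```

A backreference is literal: `\1` must see the identical characters the first group matched.
`re.fullmatch` requires the pattern to consume the entire string.
The match spans [0:19] → '555_i222w8655g333s '.
Captured: group 1 = '5'.

('5',)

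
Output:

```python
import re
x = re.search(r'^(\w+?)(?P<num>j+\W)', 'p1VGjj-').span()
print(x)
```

Pattern: anchored at the start of the string; then one or more of a word character (lazy) (captured); then one or more of the literal 'j', then a non-word character (captured as 'num').
`re.search` tries every starting position until one works.
The match spans [0:7] → 'p1VGjj-'.
Captured: group 1 = 'p1VG', group 2 = 'jj-'.

(0, 7)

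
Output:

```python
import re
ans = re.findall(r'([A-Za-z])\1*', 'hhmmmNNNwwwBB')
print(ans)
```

The backreference `\1` re-matches whatever the first group consumed, character for character.
Scanning left to right: at [0:2] match 'hh', group 1 = 'h'; at [2:5] match 'mmm', group 1 = 'm'; at [5:8] match 'NNN', group 1 = 'N'; at [8:11] match 'www', group 1 = 'w'; at [11:13] match 'BB', group 1 = 'B'.
Because there's exactly one group, `findall` drops the full match and keeps group 1 from each hit.

['h', 'm', 'N', 'w', 'B']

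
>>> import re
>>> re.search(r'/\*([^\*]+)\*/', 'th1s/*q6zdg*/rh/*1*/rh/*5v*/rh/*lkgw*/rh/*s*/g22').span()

(4, 13)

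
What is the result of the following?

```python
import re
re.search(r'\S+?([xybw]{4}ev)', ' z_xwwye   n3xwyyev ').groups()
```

The pattern matches one or more of a non-whitespace character (lazy); then exactly 4 of one of [xybw], then the literal 'ev' (captured).
`re.search` tries every starting position until one works.
The match spans [11:19] → 'n3xwyyev'.
Captured: group 1 = 'xwyyev'.

('xwyyev',)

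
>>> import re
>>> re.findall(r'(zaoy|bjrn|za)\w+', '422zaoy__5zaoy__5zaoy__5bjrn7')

['zaoy']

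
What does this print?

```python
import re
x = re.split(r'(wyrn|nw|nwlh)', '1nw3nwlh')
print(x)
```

['1', 'nw', '3', 'nw', 'lh']

Alternation tries branches left to right and keeps the first one that lets the overall match succeed at that position.
Because the pattern has a capturing group, `split` also inserts each captured text between the pieces.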